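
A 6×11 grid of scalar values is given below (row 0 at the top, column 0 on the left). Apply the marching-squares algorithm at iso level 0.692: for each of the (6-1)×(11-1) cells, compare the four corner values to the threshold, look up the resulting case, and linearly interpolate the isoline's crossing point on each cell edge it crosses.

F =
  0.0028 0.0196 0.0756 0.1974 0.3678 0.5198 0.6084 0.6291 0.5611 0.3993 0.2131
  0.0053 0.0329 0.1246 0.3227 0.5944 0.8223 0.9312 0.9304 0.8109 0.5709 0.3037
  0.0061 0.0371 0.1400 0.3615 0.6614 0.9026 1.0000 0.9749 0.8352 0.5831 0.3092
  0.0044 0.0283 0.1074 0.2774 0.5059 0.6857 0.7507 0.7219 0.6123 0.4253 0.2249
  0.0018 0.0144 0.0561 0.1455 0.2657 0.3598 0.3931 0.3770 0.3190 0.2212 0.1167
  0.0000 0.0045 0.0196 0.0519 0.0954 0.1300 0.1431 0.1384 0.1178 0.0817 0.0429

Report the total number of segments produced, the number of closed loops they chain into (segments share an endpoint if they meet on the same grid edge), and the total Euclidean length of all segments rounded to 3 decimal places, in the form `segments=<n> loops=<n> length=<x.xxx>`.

segments=14 loops=1 length=11.829

cell (0,4): code 0100 → (0.569,5.000)–(1.000,4.428)
cell (0,5): code 1100 → (0.259,6.000)–(0.569,5.000)
cell (0,6): code 1100 → (0.209,7.000)–(0.259,6.000)
cell (0,7): code 1100 → (0.524,8.000)–(0.209,7.000)
cell (0,8): code 1000 → (1.000,8.495)–(0.524,8.000)
cell (1,4): code 0110 → (1.000,4.428)–(2.000,4.127)
cell (1,8): code 1001 → (2.000,8.568)–(1.000,8.495)
cell (2,4): code 0010 → (2.000,4.127)–(2.971,5.000)
cell (2,5): code 0111 → (2.971,5.000)–(3.000,5.097)
cell (2,7): code 1011 → (3.000,7.273)–(2.642,8.000)
cell (2,8): code 0001 → (2.642,8.000)–(2.000,8.568)
cell (3,5): code 0010 → (3.000,5.097)–(3.164,6.000)
cell (3,6): code 0011 → (3.164,6.000)–(3.087,7.000)
cell (3,7): code 0001 → (3.087,7.000)–(3.000,7.273)
total: 14 segments, chained into 1 closed loop(s), length Σ = 11.828724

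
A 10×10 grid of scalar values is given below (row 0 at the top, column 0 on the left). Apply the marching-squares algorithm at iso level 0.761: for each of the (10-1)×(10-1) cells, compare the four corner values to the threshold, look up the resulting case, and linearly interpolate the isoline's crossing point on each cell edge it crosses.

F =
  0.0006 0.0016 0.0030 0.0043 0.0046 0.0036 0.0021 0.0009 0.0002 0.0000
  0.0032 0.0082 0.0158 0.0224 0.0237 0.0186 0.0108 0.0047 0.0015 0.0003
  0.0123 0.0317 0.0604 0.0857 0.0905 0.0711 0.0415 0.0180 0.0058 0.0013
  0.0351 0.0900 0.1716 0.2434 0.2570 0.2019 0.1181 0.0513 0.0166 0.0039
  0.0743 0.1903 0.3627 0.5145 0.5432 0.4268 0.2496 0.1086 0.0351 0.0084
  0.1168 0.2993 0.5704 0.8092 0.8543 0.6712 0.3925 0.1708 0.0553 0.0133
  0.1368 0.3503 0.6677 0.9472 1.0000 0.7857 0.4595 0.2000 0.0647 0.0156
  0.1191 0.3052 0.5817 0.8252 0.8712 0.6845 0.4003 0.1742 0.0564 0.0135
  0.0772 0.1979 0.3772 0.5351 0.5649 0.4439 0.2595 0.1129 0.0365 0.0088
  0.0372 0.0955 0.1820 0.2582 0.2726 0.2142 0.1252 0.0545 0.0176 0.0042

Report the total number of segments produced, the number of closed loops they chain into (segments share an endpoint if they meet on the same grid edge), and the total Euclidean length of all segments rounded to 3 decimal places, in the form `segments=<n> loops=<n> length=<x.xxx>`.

cell (4,2): code 0100 → (4.836,3.000)–(5.000,2.798)
cell (4,3): code 1100 → (4.700,4.000)–(4.836,3.000)
cell (4,4): code 1000 → (5.000,4.510)–(4.700,4.000)
cell (5,2): code 0110 → (5.000,2.798)–(6.000,2.334)
cell (5,4): code 1101 → (5.784,5.000)–(5.000,4.510)
cell (5,5): code 1000 → (6.000,5.076)–(5.784,5.000)
cell (6,2): code 0110 → (6.000,2.334)–(7.000,2.736)
cell (6,4): code 1011 → (7.000,4.590)–(6.244,5.000)
cell (6,5): code 0001 → (6.244,5.000)–(6.000,5.076)
cell (7,2): code 0010 → (7.000,2.736)–(7.221,3.000)
cell (7,3): code 0011 → (7.221,3.000)–(7.360,4.000)
cell (7,4): code 0001 → (7.360,4.000)–(7.000,4.590)
total: 12 segments, chained into 1 closed loop(s), length Σ = 8.354866

segments=12 loops=1 length=8.355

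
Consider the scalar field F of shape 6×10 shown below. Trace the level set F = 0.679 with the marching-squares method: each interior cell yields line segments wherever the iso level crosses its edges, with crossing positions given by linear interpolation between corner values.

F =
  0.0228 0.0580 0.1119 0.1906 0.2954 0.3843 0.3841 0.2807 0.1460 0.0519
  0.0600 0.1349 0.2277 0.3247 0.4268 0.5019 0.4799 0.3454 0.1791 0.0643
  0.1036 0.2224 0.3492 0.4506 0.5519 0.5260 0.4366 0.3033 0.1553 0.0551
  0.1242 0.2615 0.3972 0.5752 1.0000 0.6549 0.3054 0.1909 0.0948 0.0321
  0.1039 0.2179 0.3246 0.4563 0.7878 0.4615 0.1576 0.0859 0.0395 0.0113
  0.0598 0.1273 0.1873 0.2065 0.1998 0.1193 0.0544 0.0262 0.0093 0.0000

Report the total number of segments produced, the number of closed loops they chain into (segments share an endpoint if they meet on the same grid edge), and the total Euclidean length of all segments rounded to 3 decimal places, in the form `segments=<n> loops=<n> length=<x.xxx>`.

cell (2,3): code 0100 → (2.284,4.000)–(3.000,3.244)
cell (2,4): code 1000 → (3.000,4.930)–(2.284,4.000)
cell (3,3): code 0110 → (3.000,3.244)–(4.000,3.672)
cell (3,4): code 1001 → (4.000,4.333)–(3.000,4.930)
cell (4,3): code 0010 → (4.000,3.672)–(4.185,4.000)
cell (4,4): code 0001 → (4.185,4.000)–(4.000,4.333)
total: 6 segments, chained into 1 closed loop(s), length Σ = 5.225422

segments=6 loops=1 length=5.225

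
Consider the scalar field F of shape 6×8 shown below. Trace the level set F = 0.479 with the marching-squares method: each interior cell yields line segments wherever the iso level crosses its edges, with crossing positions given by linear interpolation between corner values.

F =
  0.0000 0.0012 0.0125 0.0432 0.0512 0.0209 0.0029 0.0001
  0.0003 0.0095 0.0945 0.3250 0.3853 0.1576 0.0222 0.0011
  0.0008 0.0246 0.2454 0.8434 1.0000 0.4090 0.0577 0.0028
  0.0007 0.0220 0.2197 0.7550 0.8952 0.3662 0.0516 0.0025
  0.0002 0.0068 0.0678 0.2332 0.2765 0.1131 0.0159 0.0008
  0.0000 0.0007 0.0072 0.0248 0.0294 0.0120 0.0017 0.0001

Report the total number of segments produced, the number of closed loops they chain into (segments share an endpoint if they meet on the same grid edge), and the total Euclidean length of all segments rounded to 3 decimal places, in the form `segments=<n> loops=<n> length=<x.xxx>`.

cell (1,2): code 0100 → (1.297,3.000)–(2.000,2.391)
cell (1,3): code 1100 → (1.152,4.000)–(1.297,3.000)
cell (1,4): code 1000 → (2.000,4.882)–(1.152,4.000)
cell (2,2): code 0110 → (2.000,2.391)–(3.000,2.484)
cell (2,4): code 1001 → (3.000,4.787)–(2.000,4.882)
cell (3,2): code 0010 → (3.000,2.484)–(3.529,3.000)
cell (3,3): code 0011 → (3.529,3.000)–(3.673,4.000)
cell (3,4): code 0001 → (3.673,4.000)–(3.000,4.787)
total: 8 segments, chained into 1 closed loop(s), length Σ = 7.956563

segments=8 loops=1 length=7.957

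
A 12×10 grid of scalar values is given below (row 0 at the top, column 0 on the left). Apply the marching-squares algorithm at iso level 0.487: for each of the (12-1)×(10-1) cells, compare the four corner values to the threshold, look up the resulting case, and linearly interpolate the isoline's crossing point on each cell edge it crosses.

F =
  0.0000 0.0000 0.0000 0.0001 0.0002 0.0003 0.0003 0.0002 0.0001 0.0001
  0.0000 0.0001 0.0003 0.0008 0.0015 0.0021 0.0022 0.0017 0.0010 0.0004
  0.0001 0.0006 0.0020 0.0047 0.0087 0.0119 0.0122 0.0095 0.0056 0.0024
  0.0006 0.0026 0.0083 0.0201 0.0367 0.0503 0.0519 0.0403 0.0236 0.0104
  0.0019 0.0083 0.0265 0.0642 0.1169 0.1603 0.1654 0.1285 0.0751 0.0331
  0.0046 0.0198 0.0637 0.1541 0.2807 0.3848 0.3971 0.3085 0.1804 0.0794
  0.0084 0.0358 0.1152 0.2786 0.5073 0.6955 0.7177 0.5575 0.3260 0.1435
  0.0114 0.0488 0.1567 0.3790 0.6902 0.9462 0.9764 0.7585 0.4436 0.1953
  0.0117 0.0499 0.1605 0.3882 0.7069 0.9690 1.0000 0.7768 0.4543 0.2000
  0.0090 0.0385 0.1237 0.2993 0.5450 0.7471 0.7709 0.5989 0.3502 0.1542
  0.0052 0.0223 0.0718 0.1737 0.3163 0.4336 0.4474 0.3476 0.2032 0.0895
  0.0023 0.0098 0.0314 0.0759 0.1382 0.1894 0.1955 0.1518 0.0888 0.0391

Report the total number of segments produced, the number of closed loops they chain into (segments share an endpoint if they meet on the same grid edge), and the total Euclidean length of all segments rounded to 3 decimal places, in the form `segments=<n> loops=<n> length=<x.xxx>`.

cell (5,3): code 0100 → (5.910,4.000)–(6.000,3.911)
cell (5,4): code 1100 → (5.329,5.000)–(5.910,4.000)
cell (5,5): code 1100 → (5.280,6.000)–(5.329,5.000)
cell (5,6): code 1100 → (5.717,7.000)–(5.280,6.000)
cell (5,7): code 1000 → (6.000,7.305)–(5.717,7.000)
cell (6,3): code 0110 → (6.000,3.911)–(7.000,3.347)
cell (6,7): code 1001 → (7.000,7.862)–(6.000,7.305)
cell (7,3): code 0110 → (7.000,3.347)–(8.000,3.310)
cell (7,7): code 1001 → (8.000,7.899)–(7.000,7.862)
cell (8,3): code 0110 → (8.000,3.310)–(9.000,3.764)
cell (8,7): code 1001 → (9.000,7.450)–(8.000,7.899)
cell (9,3): code 0010 → (9.000,3.764)–(9.254,4.000)
cell (9,4): code 0011 → (9.254,4.000)–(9.830,5.000)
cell (9,5): code 0011 → (9.830,5.000)–(9.878,6.000)
cell (9,6): code 0011 → (9.878,6.000)–(9.445,7.000)
cell (9,7): code 0001 → (9.445,7.000)–(9.000,7.450)
total: 16 segments, chained into 1 closed loop(s), length Σ = 14.503864

segments=16 loops=1 length=14.504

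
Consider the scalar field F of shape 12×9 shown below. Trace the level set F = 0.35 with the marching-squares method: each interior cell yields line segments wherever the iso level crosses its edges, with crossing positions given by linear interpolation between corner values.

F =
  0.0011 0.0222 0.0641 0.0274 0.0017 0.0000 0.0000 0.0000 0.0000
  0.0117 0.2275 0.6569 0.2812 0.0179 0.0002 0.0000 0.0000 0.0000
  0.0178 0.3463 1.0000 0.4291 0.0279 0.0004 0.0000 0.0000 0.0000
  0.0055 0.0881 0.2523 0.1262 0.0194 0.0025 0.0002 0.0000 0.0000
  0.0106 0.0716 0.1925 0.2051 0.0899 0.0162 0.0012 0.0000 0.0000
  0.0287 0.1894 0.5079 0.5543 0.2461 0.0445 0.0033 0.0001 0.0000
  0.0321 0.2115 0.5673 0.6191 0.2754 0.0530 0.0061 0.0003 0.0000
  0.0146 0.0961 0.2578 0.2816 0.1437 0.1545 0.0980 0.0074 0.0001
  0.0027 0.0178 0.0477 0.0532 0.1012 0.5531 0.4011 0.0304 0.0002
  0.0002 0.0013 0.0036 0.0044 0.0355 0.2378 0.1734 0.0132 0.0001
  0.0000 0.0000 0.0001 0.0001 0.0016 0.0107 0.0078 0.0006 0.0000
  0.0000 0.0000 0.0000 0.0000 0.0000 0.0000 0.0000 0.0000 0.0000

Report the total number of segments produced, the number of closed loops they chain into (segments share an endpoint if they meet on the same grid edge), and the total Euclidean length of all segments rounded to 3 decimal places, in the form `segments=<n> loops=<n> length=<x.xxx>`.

segments=22 loops=3 length=18.522

cell (0,1): code 0100 → (0.482,2.000)–(1.000,1.285)
cell (0,2): code 1000 → (1.000,2.817)–(0.482,2.000)
cell (1,1): code 0110 → (1.000,1.285)–(2.000,1.006)
cell (1,2): code 1101 → (1.465,3.000)–(1.000,2.817)
cell (1,3): code 1000 → (2.000,3.197)–(1.465,3.000)
cell (2,1): code 0010 → (2.000,1.006)–(2.869,2.000)
cell (2,2): code 0011 → (2.869,2.000)–(2.261,3.000)
cell (2,3): code 0001 → (2.261,3.000)–(2.000,3.197)
cell (4,1): code 0100 → (4.499,2.000)–(5.000,1.504)
cell (4,2): code 1100 → (4.415,3.000)–(4.499,2.000)
cell (4,3): code 1000 → (5.000,3.663)–(4.415,3.000)
cell (5,1): code 0110 → (5.000,1.504)–(6.000,1.389)
cell (5,3): code 1001 → (6.000,3.783)–(5.000,3.663)
cell (6,1): code 0010 → (6.000,1.389)–(6.702,2.000)
cell (6,2): code 0011 → (6.702,2.000)–(6.797,3.000)
cell (6,3): code 0001 → (6.797,3.000)–(6.000,3.783)
cell (7,4): code 0100 → (7.490,5.000)–(8.000,4.551)
cell (7,5): code 1100 → (7.831,6.000)–(7.490,5.000)
cell (7,6): code 1000 → (8.000,6.138)–(7.831,6.000)
cell (8,4): code 0010 → (8.000,4.551)–(8.644,5.000)
cell (8,5): code 0011 → (8.644,5.000)–(8.224,6.000)
cell (8,6): code 0001 → (8.224,6.000)–(8.000,6.138)
total: 22 segments, chained into 3 closed loop(s), length Σ = 18.521982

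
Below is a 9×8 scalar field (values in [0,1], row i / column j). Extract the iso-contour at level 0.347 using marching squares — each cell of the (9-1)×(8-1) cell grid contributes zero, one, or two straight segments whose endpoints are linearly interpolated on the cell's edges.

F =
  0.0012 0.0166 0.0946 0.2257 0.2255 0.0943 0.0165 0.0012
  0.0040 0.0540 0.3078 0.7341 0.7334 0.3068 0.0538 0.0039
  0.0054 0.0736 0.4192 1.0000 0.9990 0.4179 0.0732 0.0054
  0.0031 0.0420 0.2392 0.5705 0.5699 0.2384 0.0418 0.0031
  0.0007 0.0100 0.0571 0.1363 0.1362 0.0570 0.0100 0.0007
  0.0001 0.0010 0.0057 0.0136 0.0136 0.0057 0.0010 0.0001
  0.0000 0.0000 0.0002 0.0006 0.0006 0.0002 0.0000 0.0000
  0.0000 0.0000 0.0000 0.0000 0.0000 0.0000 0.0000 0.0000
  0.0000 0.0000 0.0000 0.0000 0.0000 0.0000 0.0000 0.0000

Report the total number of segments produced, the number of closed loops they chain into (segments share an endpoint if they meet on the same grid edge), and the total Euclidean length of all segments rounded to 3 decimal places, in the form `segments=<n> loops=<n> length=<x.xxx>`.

cell (0,2): code 0100 → (0.239,3.000)–(1.000,2.092)
cell (0,3): code 1100 → (0.239,4.000)–(0.239,3.000)
cell (0,4): code 1000 → (1.000,4.906)–(0.239,4.000)
cell (1,1): code 0100 → (1.352,2.000)–(2.000,1.791)
cell (1,2): code 1110 → (1.000,2.092)–(1.352,2.000)
cell (1,4): code 1101 → (1.362,5.000)–(1.000,4.906)
cell (1,5): code 1000 → (2.000,5.206)–(1.362,5.000)
cell (2,1): code 0010 → (2.000,1.791)–(2.401,2.000)
cell (2,2): code 0111 → (2.401,2.000)–(3.000,2.325)
cell (2,4): code 1011 → (3.000,4.672)–(2.395,5.000)
cell (2,5): code 0001 → (2.395,5.000)–(2.000,5.206)
cell (3,2): code 0010 → (3.000,2.325)–(3.515,3.000)
cell (3,3): code 0011 → (3.515,3.000)–(3.514,4.000)
cell (3,4): code 0001 → (3.514,4.000)–(3.000,4.672)
total: 14 segments, chained into 1 closed loop(s), length Σ = 10.419022

segments=14 loops=1 length=10.419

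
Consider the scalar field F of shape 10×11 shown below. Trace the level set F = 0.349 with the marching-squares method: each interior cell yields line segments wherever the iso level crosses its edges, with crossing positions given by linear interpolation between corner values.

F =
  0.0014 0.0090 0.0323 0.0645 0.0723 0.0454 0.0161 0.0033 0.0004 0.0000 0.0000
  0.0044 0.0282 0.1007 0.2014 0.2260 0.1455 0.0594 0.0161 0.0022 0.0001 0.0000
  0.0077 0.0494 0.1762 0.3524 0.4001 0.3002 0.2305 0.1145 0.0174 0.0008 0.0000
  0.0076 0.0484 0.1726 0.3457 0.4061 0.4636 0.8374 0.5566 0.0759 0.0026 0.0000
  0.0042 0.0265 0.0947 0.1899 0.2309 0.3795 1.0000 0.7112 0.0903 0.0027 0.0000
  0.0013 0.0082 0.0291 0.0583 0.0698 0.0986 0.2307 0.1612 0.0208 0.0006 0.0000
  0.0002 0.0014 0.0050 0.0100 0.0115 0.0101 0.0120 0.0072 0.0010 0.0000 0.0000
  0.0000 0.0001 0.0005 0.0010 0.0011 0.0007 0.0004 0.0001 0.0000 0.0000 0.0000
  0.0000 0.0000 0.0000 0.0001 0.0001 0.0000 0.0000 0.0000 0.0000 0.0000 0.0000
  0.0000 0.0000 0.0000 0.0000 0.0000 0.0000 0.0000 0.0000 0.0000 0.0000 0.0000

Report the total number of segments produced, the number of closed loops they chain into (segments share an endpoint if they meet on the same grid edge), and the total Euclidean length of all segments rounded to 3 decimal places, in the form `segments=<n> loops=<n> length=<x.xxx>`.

segments=16 loops=1 length=12.355

cell (1,2): code 0100 → (1.977,3.000)–(2.000,2.981)
cell (1,3): code 1100 → (1.706,4.000)–(1.977,3.000)
cell (1,4): code 1000 → (2.000,4.512)–(1.706,4.000)
cell (2,2): code 0010 → (2.000,2.981)–(2.507,3.000)
cell (2,3): code 0111 → (2.507,3.000)–(3.000,3.055)
cell (2,4): code 1101 → (2.299,5.000)–(2.000,4.512)
cell (2,5): code 1100 → (2.195,6.000)–(2.299,5.000)
cell (2,6): code 1100 → (2.530,7.000)–(2.195,6.000)
cell (2,7): code 1000 → (3.000,7.432)–(2.530,7.000)
cell (3,3): code 0010 → (3.000,3.055)–(3.326,4.000)
cell (3,4): code 0111 → (3.326,4.000)–(4.000,4.795)
cell (3,7): code 1001 → (4.000,7.583)–(3.000,7.432)
cell (4,4): code 0010 → (4.000,4.795)–(4.109,5.000)
cell (4,5): code 0011 → (4.109,5.000)–(4.846,6.000)
cell (4,6): code 0011 → (4.846,6.000)–(4.659,7.000)
cell (4,7): code 0001 → (4.659,7.000)–(4.000,7.583)
total: 16 segments, chained into 1 closed loop(s), length Σ = 12.354924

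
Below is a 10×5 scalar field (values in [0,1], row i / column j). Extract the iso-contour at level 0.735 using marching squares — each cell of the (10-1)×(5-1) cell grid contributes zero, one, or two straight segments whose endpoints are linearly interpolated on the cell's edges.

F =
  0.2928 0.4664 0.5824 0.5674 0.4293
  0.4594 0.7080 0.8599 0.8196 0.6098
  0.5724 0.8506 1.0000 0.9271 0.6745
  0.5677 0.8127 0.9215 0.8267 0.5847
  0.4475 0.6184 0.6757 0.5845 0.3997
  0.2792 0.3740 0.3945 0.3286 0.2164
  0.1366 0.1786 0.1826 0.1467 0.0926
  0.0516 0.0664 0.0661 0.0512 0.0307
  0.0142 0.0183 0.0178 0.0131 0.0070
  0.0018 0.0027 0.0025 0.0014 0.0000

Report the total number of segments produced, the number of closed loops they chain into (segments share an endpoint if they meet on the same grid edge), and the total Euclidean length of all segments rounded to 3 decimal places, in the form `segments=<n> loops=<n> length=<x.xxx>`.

cell (0,1): code 0100 → (0.550,2.000)–(1.000,1.178)
cell (0,2): code 1100 → (0.665,3.000)–(0.550,2.000)
cell (0,3): code 1000 → (1.000,3.403)–(0.665,3.000)
cell (1,0): code 0100 → (1.189,1.000)–(2.000,0.584)
cell (1,1): code 1110 → (1.000,1.178)–(1.189,1.000)
cell (1,3): code 1001 → (2.000,3.760)–(1.000,3.403)
cell (2,0): code 0110 → (2.000,0.584)–(3.000,0.683)
cell (2,3): code 1001 → (3.000,3.379)–(2.000,3.760)
cell (3,0): code 0010 → (3.000,0.683)–(3.400,1.000)
cell (3,1): code 0011 → (3.400,1.000)–(3.759,2.000)
cell (3,2): code 0011 → (3.759,2.000)–(3.379,3.000)
cell (3,3): code 0001 → (3.379,3.000)–(3.000,3.379)
total: 12 segments, chained into 1 closed loop(s), length Σ = 9.954459

segments=12 loops=1 length=9.954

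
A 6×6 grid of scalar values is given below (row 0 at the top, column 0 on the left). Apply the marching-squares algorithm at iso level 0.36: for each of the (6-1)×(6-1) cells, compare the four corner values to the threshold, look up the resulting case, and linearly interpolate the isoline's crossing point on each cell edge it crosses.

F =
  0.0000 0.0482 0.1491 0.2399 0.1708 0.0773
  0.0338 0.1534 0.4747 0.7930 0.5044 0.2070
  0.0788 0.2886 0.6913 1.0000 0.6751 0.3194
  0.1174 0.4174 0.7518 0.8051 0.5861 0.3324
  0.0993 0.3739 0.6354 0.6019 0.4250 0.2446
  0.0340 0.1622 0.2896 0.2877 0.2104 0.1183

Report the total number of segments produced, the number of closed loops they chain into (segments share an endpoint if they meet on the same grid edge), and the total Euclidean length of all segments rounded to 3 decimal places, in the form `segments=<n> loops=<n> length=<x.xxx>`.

cell (0,1): code 0100 → (0.648,2.000)–(1.000,1.643)
cell (0,2): code 1100 → (0.217,3.000)–(0.648,2.000)
cell (0,3): code 1100 → (0.567,4.000)–(0.217,3.000)
cell (0,4): code 1000 → (1.000,4.486)–(0.567,4.000)
cell (1,1): code 0110 → (1.000,1.643)–(2.000,1.177)
cell (1,4): code 1001 → (2.000,4.886)–(1.000,4.486)
cell (2,0): code 0100 → (2.554,1.000)–(3.000,0.809)
cell (2,1): code 1110 → (2.000,1.177)–(2.554,1.000)
cell (2,4): code 1001 → (3.000,4.891)–(2.000,4.886)
cell (3,0): code 0110 → (3.000,0.809)–(4.000,0.949)
cell (3,4): code 1001 → (4.000,4.360)–(3.000,4.891)
cell (4,0): code 0010 → (4.000,0.949)–(4.066,1.000)
cell (4,1): code 0011 → (4.066,1.000)–(4.796,2.000)
cell (4,2): code 0011 → (4.796,2.000)–(4.770,3.000)
cell (4,3): code 0011 → (4.770,3.000)–(4.303,4.000)
cell (4,4): code 0001 → (4.303,4.000)–(4.000,4.360)
total: 16 segments, chained into 1 closed loop(s), length Σ = 13.585770

segments=16 loops=1 length=13.586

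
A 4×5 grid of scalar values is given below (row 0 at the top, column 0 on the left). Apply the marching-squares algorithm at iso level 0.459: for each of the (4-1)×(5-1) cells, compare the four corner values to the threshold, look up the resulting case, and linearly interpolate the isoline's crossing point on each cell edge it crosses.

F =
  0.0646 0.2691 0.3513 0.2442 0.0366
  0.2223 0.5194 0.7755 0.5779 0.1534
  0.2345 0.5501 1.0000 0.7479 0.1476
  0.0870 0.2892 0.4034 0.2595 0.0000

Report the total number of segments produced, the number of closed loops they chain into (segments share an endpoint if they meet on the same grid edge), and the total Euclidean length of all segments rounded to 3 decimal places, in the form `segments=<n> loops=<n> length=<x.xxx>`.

cell (0,0): code 0100 → (0.759,1.000)–(1.000,0.797)
cell (0,1): code 1100 → (0.254,2.000)–(0.759,1.000)
cell (0,2): code 1100 → (0.644,3.000)–(0.254,2.000)
cell (0,3): code 1000 → (1.000,3.280)–(0.644,3.000)
cell (1,0): code 0110 → (1.000,0.797)–(2.000,0.711)
cell (1,3): code 1001 → (2.000,3.481)–(1.000,3.280)
cell (2,0): code 0010 → (2.000,0.711)–(2.349,1.000)
cell (2,1): code 0011 → (2.349,1.000)–(2.907,2.000)
cell (2,2): code 0011 → (2.907,2.000)–(2.592,3.000)
cell (2,3): code 0001 → (2.592,3.000)–(2.000,3.481)
total: 10 segments, chained into 1 closed loop(s), length Σ = 8.394999

segments=10 loops=1 length=8.395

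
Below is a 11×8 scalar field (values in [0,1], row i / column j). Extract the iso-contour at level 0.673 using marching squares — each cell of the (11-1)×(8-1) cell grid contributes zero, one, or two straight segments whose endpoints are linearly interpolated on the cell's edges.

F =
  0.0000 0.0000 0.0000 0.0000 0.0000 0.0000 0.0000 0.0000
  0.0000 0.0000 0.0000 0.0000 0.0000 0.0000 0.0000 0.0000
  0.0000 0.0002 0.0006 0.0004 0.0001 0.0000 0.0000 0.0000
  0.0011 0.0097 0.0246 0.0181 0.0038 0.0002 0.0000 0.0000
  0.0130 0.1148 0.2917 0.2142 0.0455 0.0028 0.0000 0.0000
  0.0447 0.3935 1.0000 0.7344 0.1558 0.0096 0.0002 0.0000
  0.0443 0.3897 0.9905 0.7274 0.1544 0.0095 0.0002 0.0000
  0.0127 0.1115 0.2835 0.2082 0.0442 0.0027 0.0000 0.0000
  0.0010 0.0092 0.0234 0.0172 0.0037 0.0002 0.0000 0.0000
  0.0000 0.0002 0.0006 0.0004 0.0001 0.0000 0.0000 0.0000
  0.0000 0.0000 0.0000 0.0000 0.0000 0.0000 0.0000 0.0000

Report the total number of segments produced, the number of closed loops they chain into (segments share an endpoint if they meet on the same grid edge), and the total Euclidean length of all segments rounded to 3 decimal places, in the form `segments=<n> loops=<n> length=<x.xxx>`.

cell (4,1): code 0100 → (4.538,2.000)–(5.000,1.461)
cell (4,2): code 1100 → (4.882,3.000)–(4.538,2.000)
cell (4,3): code 1000 → (5.000,3.106)–(4.882,3.000)
cell (5,1): code 0110 → (5.000,1.461)–(6.000,1.472)
cell (5,3): code 1001 → (6.000,3.095)–(5.000,3.106)
cell (6,1): code 0010 → (6.000,1.472)–(6.449,2.000)
cell (6,2): code 0011 → (6.449,2.000)–(6.105,3.000)
cell (6,3): code 0001 → (6.105,3.000)–(6.000,3.095)
total: 8 segments, chained into 1 closed loop(s), length Σ = 5.818554

segments=8 loops=1 length=5.819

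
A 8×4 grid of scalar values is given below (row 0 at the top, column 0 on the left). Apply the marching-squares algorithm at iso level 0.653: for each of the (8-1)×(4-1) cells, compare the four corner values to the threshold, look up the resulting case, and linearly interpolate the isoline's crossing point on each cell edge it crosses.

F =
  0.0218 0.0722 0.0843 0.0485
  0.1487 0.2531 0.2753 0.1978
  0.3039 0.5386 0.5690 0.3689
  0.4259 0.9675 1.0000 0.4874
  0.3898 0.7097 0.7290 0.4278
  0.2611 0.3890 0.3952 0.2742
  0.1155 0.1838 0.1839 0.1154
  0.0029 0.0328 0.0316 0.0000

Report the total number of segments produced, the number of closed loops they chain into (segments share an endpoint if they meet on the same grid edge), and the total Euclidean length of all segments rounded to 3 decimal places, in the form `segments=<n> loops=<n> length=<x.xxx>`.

segments=8 loops=1 length=6.746

cell (2,0): code 0100 → (2.267,1.000)–(3.000,0.419)
cell (2,1): code 1100 → (2.195,2.000)–(2.267,1.000)
cell (2,2): code 1000 → (3.000,2.677)–(2.195,2.000)
cell (3,0): code 0110 → (3.000,0.419)–(4.000,0.823)
cell (3,2): code 1001 → (4.000,2.252)–(3.000,2.677)
cell (4,0): code 0010 → (4.000,0.823)–(4.177,1.000)
cell (4,1): code 0011 → (4.177,1.000)–(4.228,2.000)
cell (4,2): code 0001 → (4.228,2.000)–(4.000,2.252)
total: 8 segments, chained into 1 closed loop(s), length Σ = 6.746040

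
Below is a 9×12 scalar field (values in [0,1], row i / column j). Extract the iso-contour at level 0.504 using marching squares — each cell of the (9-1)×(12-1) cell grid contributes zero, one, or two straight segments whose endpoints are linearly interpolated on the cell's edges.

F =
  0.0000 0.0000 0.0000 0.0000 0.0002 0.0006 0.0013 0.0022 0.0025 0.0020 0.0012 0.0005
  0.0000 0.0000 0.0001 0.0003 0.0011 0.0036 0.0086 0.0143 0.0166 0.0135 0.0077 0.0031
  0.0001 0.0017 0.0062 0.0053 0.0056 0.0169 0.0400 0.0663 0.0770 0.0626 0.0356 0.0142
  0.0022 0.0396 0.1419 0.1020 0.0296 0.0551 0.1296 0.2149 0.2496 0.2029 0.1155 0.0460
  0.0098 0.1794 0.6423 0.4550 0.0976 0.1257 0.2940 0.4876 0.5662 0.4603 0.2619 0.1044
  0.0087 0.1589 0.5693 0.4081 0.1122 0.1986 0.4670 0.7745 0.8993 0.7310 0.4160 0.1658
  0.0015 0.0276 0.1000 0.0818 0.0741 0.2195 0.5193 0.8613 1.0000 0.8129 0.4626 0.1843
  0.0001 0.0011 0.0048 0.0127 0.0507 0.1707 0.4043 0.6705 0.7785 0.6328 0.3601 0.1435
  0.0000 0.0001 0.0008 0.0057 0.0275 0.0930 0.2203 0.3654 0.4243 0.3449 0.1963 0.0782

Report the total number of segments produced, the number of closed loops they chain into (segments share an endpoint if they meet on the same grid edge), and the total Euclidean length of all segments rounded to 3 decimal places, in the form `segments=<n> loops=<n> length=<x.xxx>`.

cell (3,1): code 0100 → (3.724,2.000)–(4.000,1.701)
cell (3,2): code 1000 → (4.000,2.738)–(3.724,2.000)
cell (3,7): code 0100 → (3.804,8.000)–(4.000,7.209)
cell (3,8): code 1000 → (4.000,8.587)–(3.804,8.000)
cell (4,1): code 0110 → (4.000,1.701)–(5.000,1.841)
cell (4,2): code 1001 → (5.000,2.405)–(4.000,2.738)
cell (4,6): code 0100 → (4.057,7.000)–(5.000,6.120)
cell (4,7): code 1110 → (4.000,7.209)–(4.057,7.000)
cell (4,8): code 1101 → (4.161,9.000)–(4.000,8.587)
cell (4,9): code 1000 → (5.000,9.721)–(4.161,9.000)
cell (5,1): code 0010 → (5.000,1.841)–(5.139,2.000)
cell (5,2): code 0001 → (5.139,2.000)–(5.000,2.405)
cell (5,5): code 0100 → (5.707,6.000)–(6.000,5.949)
cell (5,6): code 1110 → (5.000,6.120)–(5.707,6.000)
cell (5,9): code 1001 → (6.000,9.882)–(5.000,9.721)
cell (6,5): code 0010 → (6.000,5.949)–(6.133,6.000)
cell (6,6): code 0111 → (6.133,6.000)–(7.000,6.375)
cell (6,9): code 1001 → (7.000,9.472)–(6.000,9.882)
cell (7,6): code 0010 → (7.000,6.375)–(7.546,7.000)
cell (7,7): code 0011 → (7.546,7.000)–(7.775,8.000)
cell (7,8): code 0011 → (7.775,8.000)–(7.447,9.000)
cell (7,9): code 0001 → (7.447,9.000)–(7.000,9.472)
total: 22 segments, chained into 2 closed loop(s), length Σ = 16.142049

segments=22 loops=2 length=16.142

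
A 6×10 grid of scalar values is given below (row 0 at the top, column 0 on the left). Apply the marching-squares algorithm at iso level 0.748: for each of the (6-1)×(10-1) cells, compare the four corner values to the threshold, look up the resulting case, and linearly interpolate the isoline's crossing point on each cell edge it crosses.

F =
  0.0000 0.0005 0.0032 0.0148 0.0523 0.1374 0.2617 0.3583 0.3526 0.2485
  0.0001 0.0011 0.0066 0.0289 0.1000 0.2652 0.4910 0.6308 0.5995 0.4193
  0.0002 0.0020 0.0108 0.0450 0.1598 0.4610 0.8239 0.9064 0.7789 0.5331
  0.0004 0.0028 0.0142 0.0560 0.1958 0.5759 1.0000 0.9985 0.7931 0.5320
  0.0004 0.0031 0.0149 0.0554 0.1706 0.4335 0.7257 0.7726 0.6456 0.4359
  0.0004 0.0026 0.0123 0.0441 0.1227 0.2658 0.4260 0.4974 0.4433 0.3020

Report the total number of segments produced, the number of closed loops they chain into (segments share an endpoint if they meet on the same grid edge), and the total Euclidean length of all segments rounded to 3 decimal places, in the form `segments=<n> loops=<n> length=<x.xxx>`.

cell (1,5): code 0100 → (1.772,6.000)–(2.000,5.791)
cell (1,6): code 1100 → (1.425,7.000)–(1.772,6.000)
cell (1,7): code 1100 → (1.828,8.000)–(1.425,7.000)
cell (1,8): code 1000 → (2.000,8.126)–(1.828,8.000)
cell (2,5): code 0110 → (2.000,5.791)–(3.000,5.406)
cell (2,8): code 1001 → (3.000,8.173)–(2.000,8.126)
cell (3,5): code 0010 → (3.000,5.406)–(3.919,6.000)
cell (3,6): code 0111 → (3.919,6.000)–(4.000,6.475)
cell (3,7): code 1011 → (4.000,7.194)–(3.306,8.000)
cell (3,8): code 0001 → (3.306,8.000)–(3.000,8.173)
cell (4,6): code 0010 → (4.000,6.475)–(4.089,7.000)
cell (4,7): code 0001 → (4.089,7.000)–(4.000,7.194)
total: 12 segments, chained into 1 closed loop(s), length Σ = 8.468769

segments=12 loops=1 length=8.469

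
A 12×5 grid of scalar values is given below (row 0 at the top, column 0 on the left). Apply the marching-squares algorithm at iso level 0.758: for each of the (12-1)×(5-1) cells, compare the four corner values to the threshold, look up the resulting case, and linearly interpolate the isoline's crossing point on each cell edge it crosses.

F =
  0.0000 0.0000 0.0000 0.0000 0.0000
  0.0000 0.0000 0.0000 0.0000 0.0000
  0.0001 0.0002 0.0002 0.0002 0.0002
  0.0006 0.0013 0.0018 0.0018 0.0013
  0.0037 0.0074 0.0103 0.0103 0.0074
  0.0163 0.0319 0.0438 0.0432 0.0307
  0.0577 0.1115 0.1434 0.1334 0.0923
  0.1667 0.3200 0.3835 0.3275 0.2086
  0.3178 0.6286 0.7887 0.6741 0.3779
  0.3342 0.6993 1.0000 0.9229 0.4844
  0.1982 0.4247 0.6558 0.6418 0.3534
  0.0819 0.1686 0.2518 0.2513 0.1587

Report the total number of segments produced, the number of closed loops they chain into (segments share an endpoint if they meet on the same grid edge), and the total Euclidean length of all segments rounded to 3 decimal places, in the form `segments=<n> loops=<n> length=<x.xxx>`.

segments=8 loops=1 length=5.998

cell (7,1): code 0100 → (7.924,2.000)–(8.000,1.808)
cell (7,2): code 1000 → (8.000,2.268)–(7.924,2.000)
cell (8,1): code 0110 → (8.000,1.808)–(9.000,1.195)
cell (8,2): code 1101 → (8.337,3.000)–(8.000,2.268)
cell (8,3): code 1000 → (9.000,3.376)–(8.337,3.000)
cell (9,1): code 0010 → (9.000,1.195)–(9.703,2.000)
cell (9,2): code 0011 → (9.703,2.000)–(9.587,3.000)
cell (9,3): code 0001 → (9.587,3.000)–(9.000,3.376)
total: 8 segments, chained into 1 closed loop(s), length Σ = 5.997818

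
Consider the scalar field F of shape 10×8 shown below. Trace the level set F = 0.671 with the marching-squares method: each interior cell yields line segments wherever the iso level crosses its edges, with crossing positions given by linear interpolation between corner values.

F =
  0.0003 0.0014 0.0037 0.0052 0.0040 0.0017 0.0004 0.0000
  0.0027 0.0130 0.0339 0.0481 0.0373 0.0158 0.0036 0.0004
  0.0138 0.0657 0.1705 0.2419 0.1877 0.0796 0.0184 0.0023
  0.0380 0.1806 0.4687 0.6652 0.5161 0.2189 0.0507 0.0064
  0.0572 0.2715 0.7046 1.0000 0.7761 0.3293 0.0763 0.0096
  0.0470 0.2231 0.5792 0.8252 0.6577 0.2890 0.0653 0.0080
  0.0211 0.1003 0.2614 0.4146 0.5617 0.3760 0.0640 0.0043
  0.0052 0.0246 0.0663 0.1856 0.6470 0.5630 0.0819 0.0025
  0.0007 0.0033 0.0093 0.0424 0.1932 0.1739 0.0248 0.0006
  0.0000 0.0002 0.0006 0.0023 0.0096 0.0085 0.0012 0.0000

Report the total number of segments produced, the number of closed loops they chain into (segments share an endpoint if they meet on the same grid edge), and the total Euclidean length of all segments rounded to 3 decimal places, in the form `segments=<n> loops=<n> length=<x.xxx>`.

cell (3,1): code 0100 → (3.858,2.000)–(4.000,1.922)
cell (3,2): code 1100 → (3.017,3.000)–(3.858,2.000)
cell (3,3): code 1100 → (3.596,4.000)–(3.017,3.000)
cell (3,4): code 1000 → (4.000,4.235)–(3.596,4.000)
cell (4,1): code 0010 → (4.000,1.922)–(4.268,2.000)
cell (4,2): code 0111 → (4.268,2.000)–(5.000,2.373)
cell (4,3): code 1011 → (5.000,3.921)–(4.888,4.000)
cell (4,4): code 0001 → (4.888,4.000)–(4.000,4.235)
cell (5,2): code 0010 → (5.000,2.373)–(5.376,3.000)
cell (5,3): code 0001 → (5.376,3.000)–(5.000,3.921)
total: 10 segments, chained into 1 closed loop(s), length Σ = 6.972744

segments=10 loops=1 length=6.973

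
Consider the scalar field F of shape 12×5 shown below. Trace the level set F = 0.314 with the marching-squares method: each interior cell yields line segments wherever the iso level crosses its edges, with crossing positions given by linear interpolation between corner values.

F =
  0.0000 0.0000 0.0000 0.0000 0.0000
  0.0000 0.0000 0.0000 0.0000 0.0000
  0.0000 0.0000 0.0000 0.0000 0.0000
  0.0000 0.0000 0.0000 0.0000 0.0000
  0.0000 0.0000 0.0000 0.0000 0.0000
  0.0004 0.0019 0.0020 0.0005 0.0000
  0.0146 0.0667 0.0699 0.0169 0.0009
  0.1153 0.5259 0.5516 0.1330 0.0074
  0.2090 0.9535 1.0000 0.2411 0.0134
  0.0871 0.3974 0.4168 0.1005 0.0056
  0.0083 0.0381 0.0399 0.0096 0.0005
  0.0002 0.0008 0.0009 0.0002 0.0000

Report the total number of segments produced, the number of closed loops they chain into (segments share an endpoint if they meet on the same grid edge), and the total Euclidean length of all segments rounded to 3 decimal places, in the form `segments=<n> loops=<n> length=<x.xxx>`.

segments=10 loops=1 length=8.654

cell (6,0): code 0100 → (6.539,1.000)–(7.000,0.484)
cell (6,1): code 1100 → (6.507,2.000)–(6.539,1.000)
cell (6,2): code 1000 → (7.000,2.568)–(6.507,2.000)
cell (7,0): code 0110 → (7.000,0.484)–(8.000,0.141)
cell (7,2): code 1001 → (8.000,2.904)–(7.000,2.568)
cell (8,0): code 0110 → (8.000,0.141)–(9.000,0.731)
cell (8,2): code 1001 → (9.000,2.325)–(8.000,2.904)
cell (9,0): code 0010 → (9.000,0.731)–(9.232,1.000)
cell (9,1): code 0011 → (9.232,1.000)–(9.273,2.000)
cell (9,2): code 0001 → (9.273,2.000)–(9.000,2.325)
total: 10 segments, chained into 1 closed loop(s), length Σ = 8.653896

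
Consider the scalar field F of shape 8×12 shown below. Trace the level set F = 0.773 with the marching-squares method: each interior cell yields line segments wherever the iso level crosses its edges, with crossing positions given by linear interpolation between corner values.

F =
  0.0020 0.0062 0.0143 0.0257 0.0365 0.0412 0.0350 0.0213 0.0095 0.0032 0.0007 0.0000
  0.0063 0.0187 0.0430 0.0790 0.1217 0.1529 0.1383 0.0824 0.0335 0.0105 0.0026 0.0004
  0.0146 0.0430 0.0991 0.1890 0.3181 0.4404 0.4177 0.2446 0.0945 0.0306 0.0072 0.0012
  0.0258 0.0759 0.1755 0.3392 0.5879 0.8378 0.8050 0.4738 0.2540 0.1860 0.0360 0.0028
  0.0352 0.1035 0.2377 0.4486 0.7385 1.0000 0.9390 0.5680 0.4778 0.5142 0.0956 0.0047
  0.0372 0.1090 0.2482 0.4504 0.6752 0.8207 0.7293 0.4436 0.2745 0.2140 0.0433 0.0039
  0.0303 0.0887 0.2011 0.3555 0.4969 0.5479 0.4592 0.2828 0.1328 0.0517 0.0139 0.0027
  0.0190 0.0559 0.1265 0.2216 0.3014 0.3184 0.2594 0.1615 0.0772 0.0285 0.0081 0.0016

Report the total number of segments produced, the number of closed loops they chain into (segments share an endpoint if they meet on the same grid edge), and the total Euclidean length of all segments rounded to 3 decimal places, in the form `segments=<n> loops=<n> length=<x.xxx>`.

cell (2,4): code 0100 → (2.837,5.000)–(3.000,4.741)
cell (2,5): code 1100 → (2.917,6.000)–(2.837,5.000)
cell (2,6): code 1000 → (3.000,6.097)–(2.917,6.000)
cell (3,4): code 0110 → (3.000,4.741)–(4.000,4.132)
cell (3,6): code 1001 → (4.000,6.447)–(3.000,6.097)
cell (4,4): code 0110 → (4.000,4.132)–(5.000,4.672)
cell (4,5): code 1011 → (5.000,5.522)–(4.792,6.000)
cell (4,6): code 0001 → (4.792,6.000)–(4.000,6.447)
cell (5,4): code 0010 → (5.000,4.672)–(5.175,5.000)
cell (5,5): code 0001 → (5.175,5.000)–(5.000,5.522)
total: 10 segments, chained into 1 closed loop(s), length Σ = 7.156558

segments=10 loops=1 length=7.157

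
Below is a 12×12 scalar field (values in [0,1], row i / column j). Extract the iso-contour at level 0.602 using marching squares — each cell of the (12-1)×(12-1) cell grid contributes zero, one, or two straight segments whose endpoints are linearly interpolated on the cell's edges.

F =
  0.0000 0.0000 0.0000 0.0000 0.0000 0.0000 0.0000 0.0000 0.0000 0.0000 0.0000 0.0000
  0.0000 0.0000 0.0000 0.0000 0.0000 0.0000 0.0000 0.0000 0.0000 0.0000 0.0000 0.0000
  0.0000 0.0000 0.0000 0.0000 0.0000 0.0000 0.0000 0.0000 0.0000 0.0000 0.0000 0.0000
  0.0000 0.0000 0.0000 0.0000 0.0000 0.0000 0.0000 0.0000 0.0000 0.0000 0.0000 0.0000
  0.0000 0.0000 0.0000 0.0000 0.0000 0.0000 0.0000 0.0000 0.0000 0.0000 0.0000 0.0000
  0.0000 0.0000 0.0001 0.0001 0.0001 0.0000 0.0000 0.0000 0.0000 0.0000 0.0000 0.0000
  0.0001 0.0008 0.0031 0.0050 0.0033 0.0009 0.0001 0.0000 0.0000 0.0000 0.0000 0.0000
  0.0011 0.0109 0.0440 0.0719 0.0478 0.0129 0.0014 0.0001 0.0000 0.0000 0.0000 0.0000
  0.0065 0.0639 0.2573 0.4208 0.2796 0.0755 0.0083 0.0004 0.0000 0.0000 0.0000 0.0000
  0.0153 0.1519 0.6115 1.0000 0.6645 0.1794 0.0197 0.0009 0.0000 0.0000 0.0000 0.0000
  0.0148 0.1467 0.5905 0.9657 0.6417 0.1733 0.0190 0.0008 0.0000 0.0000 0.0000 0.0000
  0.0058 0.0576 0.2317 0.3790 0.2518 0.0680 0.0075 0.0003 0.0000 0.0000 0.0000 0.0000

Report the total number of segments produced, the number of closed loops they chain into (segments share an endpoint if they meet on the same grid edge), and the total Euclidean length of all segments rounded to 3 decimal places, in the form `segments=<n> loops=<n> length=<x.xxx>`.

segments=10 loops=1 length=6.980

cell (8,1): code 0100 → (8.973,2.000)–(9.000,1.979)
cell (8,2): code 1100 → (8.313,3.000)–(8.973,2.000)
cell (8,3): code 1100 → (8.838,4.000)–(8.313,3.000)
cell (8,4): code 1000 → (9.000,4.129)–(8.838,4.000)
cell (9,1): code 0010 → (9.000,1.979)–(9.452,2.000)
cell (9,2): code 0111 → (9.452,2.000)–(10.000,2.031)
cell (9,4): code 1001 → (10.000,4.085)–(9.000,4.129)
cell (10,2): code 0010 → (10.000,2.031)–(10.620,3.000)
cell (10,3): code 0011 → (10.620,3.000)–(10.102,4.000)
cell (10,4): code 0001 → (10.102,4.000)–(10.000,4.085)
total: 10 segments, chained into 1 closed loop(s), length Σ = 6.980466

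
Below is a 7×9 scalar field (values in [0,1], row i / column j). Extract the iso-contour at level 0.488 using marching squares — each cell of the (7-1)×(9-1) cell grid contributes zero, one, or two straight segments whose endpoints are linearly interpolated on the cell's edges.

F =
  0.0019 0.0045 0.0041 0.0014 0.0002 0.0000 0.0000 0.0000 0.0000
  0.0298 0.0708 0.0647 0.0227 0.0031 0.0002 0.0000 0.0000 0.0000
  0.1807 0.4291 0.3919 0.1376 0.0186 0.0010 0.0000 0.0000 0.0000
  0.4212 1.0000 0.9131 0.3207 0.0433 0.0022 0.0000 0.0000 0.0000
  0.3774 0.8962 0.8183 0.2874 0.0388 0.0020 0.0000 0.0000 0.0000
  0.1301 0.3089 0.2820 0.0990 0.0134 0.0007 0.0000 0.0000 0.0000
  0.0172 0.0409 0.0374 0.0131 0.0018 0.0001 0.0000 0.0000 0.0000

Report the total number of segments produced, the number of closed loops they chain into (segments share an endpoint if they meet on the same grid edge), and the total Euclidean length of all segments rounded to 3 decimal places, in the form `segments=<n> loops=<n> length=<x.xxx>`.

segments=8 loops=1 length=8.287

cell (2,0): code 0100 → (2.103,1.000)–(3.000,0.115)
cell (2,1): code 1100 → (2.184,2.000)–(2.103,1.000)
cell (2,2): code 1000 → (3.000,2.718)–(2.184,2.000)
cell (3,0): code 0110 → (3.000,0.115)–(4.000,0.213)
cell (3,2): code 1001 → (4.000,2.622)–(3.000,2.718)
cell (4,0): code 0010 → (4.000,0.213)–(4.695,1.000)
cell (4,1): code 0011 → (4.695,1.000)–(4.616,2.000)
cell (4,2): code 0001 → (4.616,2.000)–(4.000,2.622)
total: 8 segments, chained into 1 closed loop(s), length Σ = 8.287048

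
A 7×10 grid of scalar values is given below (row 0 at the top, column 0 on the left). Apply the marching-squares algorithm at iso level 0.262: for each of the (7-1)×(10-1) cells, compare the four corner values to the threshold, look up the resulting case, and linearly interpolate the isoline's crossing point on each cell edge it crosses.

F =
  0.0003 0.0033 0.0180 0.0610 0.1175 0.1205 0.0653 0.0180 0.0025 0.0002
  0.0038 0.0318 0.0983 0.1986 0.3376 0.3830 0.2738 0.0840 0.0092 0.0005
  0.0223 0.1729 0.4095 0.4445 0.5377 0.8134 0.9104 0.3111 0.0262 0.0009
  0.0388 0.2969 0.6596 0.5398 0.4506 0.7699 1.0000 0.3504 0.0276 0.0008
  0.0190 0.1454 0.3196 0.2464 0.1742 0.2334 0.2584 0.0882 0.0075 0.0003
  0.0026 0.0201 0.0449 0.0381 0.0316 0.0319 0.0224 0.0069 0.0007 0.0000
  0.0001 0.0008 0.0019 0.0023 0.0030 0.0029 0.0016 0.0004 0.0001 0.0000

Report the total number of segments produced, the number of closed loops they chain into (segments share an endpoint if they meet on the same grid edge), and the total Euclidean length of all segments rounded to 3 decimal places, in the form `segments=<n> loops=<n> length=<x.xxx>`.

segments=22 loops=1 length=16.197

cell (0,3): code 0100 → (0.657,4.000)–(1.000,3.456)
cell (0,4): code 1100 → (0.539,5.000)–(0.657,4.000)
cell (0,5): code 1100 → (0.943,6.000)–(0.539,5.000)
cell (0,6): code 1000 → (1.000,6.062)–(0.943,6.000)
cell (1,1): code 0100 → (1.526,2.000)–(2.000,1.377)
cell (1,2): code 1100 → (1.258,3.000)–(1.526,2.000)
cell (1,3): code 1110 → (1.000,3.456)–(1.258,3.000)
cell (1,6): code 1101 → (1.784,7.000)–(1.000,6.062)
cell (1,7): code 1000 → (2.000,7.172)–(1.784,7.000)
cell (2,0): code 0100 → (2.719,1.000)–(3.000,0.865)
cell (2,1): code 1110 → (2.000,1.377)–(2.719,1.000)
cell (2,7): code 1001 → (3.000,7.274)–(2.000,7.172)
cell (3,0): code 0010 → (3.000,0.865)–(3.230,1.000)
cell (3,1): code 0111 → (3.230,1.000)–(4.000,1.669)
cell (3,2): code 1011 → (4.000,2.787)–(3.947,3.000)
cell (3,3): code 0011 → (3.947,3.000)–(3.682,4.000)
cell (3,4): code 0011 → (3.682,4.000)–(3.947,5.000)
cell (3,5): code 0011 → (3.947,5.000)–(3.995,6.000)
cell (3,6): code 0011 → (3.995,6.000)–(3.337,7.000)
cell (3,7): code 0001 → (3.337,7.000)–(3.000,7.274)
cell (4,1): code 0010 → (4.000,1.669)–(4.210,2.000)
cell (4,2): code 0001 → (4.210,2.000)–(4.000,2.787)
total: 22 segments, chained into 1 closed loop(s), length Σ = 16.196602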